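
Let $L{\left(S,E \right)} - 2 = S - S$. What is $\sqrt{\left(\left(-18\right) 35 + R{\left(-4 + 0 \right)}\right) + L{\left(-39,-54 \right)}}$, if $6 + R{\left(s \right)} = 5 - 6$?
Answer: $i \sqrt{635} \approx 25.199 i$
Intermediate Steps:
$L{\left(S,E \right)} = 2$ ($L{\left(S,E \right)} = 2 + \left(S - S\right) = 2 + 0 = 2$)
$R{\left(s \right)} = -7$ ($R{\left(s \right)} = -6 + \left(5 - 6\right) = -6 - 1 = -7$)
$\sqrt{\left(\left(-18\right) 35 + R{\left(-4 + 0 \right)}\right) + L{\left(-39,-54 \right)}} = \sqrt{\left(\left(-18\right) 35 - 7\right) + 2} = \sqrt{\left(-630 - 7\right) + 2} = \sqrt{-637 + 2} = \sqrt{-635} = i \sqrt{635}$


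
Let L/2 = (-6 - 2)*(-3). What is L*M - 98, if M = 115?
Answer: 5422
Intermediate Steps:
L = 48 (L = 2*((-6 - 2)*(-3)) = 2*(-8*(-3)) = 2*24 = 48)
L*M - 98 = 48*115 - 98 = 5520 - 98 = 5422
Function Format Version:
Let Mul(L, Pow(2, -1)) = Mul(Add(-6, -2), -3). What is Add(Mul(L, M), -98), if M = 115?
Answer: 5422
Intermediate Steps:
L = 48 (L = Mul(2, Mul(Add(-6, -2), -3)) = Mul(2, Mul(-8, -3)) = Mul(2, 24) = 48)
Add(Mul(L, M), -98) = Add(Mul(48, 115), -98) = Add(5520, -98) = 5422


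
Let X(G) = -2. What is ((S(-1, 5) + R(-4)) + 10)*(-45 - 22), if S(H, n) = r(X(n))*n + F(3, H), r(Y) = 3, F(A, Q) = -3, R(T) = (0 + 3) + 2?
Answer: -1809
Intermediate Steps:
R(T) = 5 (R(T) = 3 + 2 = 5)
S(H, n) = -3 + 3*n (S(H, n) = 3*n - 3 = -3 + 3*n)
((S(-1, 5) + R(-4)) + 10)*(-45 - 22) = (((-3 + 3*5) + 5) + 10)*(-45 - 22) = (((-3 + 15) + 5) + 10)*(-67) = ((12 + 5) + 10)*(-67) = (17 + 10)*(-67) = 27*(-67) = -1809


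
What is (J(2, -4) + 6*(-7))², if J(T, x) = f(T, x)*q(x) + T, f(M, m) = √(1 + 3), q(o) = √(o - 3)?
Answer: 1572 - 160*I*√7 ≈ 1572.0 - 423.32*I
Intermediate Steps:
q(o) = √(-3 + o)
f(M, m) = 2 (f(M, m) = √4 = 2)
J(T, x) = T + 2*√(-3 + x) (J(T, x) = 2*√(-3 + x) + T = T + 2*√(-3 + x))
(J(2, -4) + 6*(-7))² = ((2 + 2*√(-3 - 4)) + 6*(-7))² = ((2 + 2*√(-7)) - 42)² = ((2 + 2*(I*√7)) - 42)² = ((2 + 2*I*√7) - 42)² = (-40 + 2*I*√7)²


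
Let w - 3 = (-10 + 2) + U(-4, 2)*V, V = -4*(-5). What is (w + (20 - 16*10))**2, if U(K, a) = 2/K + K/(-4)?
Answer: 18225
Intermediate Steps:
V = 20
U(K, a) = 2/K - K/4 (U(K, a) = 2/K + K*(-1/4) = 2/K - K/4)
w = 5 (w = 3 + ((-10 + 2) + (2/(-4) - 1/4*(-4))*20) = 3 + (-8 + (2*(-1/4) + 1)*20) = 3 + (-8 + (-1/2 + 1)*20) = 3 + (-8 + (1/2)*20) = 3 + (-8 + 10) = 3 + 2 = 5)
(w + (20 - 16*10))**2 = (5 + (20 - 16*10))**2 = (5 + (20 - 160))**2 = (5 - 140)**2 = (-135)**2 = 18225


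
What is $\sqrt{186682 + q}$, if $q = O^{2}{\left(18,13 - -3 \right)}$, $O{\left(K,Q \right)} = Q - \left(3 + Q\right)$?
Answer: $\sqrt{186691} \approx 432.08$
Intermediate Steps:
$O{\left(K,Q \right)} = -3$
$q = 9$ ($q = \left(-3\right)^{2} = 9$)
$\sqrt{186682 + q} = \sqrt{186682 + 9} = \sqrt{186691}$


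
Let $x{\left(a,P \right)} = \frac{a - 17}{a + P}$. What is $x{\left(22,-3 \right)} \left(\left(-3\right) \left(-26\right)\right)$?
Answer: $\frac{390}{19} \approx 20.526$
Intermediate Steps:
$x{\left(a,P \right)} = \frac{-17 + a}{P + a}$
$x{\left(22,-3 \right)} \left(\left(-3\right) \left(-26\right)\right) = \frac{-17 + 22}{-3 + 22} \left(\left(-3\right) \left(-26\right)\right) = \frac{1}{19} \cdot 5 \cdot 78 = \frac{5}{19} \cdot 78 = \frac{390}{19}$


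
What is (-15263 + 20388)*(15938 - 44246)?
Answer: -145078500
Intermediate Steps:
(-15263 + 20388)*(15938 - 44246) = 5125*(-28308) = -145078500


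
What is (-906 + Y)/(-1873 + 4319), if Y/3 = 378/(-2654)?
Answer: -1202829/3245842 ≈ -0.37058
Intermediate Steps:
Y = -567/1327 (Y = 3*(378/(-2654)) = 3*(378*(-1/2654)) = 3*(-189/1327) = -567/1327 ≈ -0.42728)
(-906 + Y)/(-1873 + 4319) = (-906 - 567/1327)/(-1873 + 4319) = -1202829/1327/2446 = -1202829/1327*1/2446 = -1202829/3245842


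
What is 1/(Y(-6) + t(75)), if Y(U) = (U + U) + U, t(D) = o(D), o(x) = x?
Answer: 1/57 ≈ 0.017544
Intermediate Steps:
t(D) = D
Y(U) = 3*U (Y(U) = 2*U + U = 3*U)
1/(Y(-6) + t(75)) = 1/(3*(-6) + 75) = 1/(-18 + 75) = 1/57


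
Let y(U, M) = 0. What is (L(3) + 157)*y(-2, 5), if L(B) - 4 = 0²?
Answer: 0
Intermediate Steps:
L(B) = 4 (L(B) = 4 + 0² = 4 + 0 = 4)
(L(3) + 157)*y(-2, 5) = (4 + 157)*0 = 161*0 = 0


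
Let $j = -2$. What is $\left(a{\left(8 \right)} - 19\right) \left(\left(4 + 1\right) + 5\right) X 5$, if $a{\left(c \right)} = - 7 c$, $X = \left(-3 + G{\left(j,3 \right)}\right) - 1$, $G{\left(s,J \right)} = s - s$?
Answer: $15000$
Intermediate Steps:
$G{\left(s,J \right)} = 0$
$X = -4$ ($X = \left(-3 + 0\right) - 1 = -3 - 1 = -4$)
$\left(a{\left(8 \right)} - 19\right) \left(\left(4 + 1\right) + 5\right) X 5 = \left(\left(-7\right) 8 - 19\right) \left(\left(4 + 1\right) + 5\right) \left(-4\right) 5 = \left(-56 - 19\right) \left(5 + 5\right) \left(-4\right) 5 = - 75 \cdot 10 \left(-4\right) 5 = - 75 \left(\left(-40\right) 5\right) = \left(-75\right) \left(-200\right) = 15000$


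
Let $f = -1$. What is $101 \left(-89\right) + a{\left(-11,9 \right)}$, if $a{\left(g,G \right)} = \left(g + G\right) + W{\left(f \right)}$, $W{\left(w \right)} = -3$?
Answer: $-8994$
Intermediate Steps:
$a{\left(g,G \right)} = -3 + G + g$ ($a{\left(g,G \right)} = \left(g + G\right) - 3 = \left(G + g\right) - 3 = -3 + G + g$)
$101 \left(-89\right) + a{\left(-11,9 \right)} = 101 \left(-89\right) - 5 = -8989 - 5 = -8994$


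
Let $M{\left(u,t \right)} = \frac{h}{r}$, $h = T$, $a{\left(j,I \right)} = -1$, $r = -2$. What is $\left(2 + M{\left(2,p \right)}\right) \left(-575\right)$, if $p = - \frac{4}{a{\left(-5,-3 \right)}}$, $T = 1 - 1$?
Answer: $-1150$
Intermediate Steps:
$T = 0$ ($T = 1 - 1 = 0$)
$h = 0$
$p = 4$ ($p = - \frac{4}{-1} = \left(-4\right) \left(-1\right) = 4$)
$M{\left(u,t \right)} = 0$ ($M{\left(u,t \right)} = \frac{0}{-2} = 0 \left(- \frac{1}{2}\right) = 0$)
$\left(2 + M{\left(2,p \right)}\right) \left(-575\right) = \left(2 + 0\right) \left(-575\right) = 2 \left(-575\right) = -1150$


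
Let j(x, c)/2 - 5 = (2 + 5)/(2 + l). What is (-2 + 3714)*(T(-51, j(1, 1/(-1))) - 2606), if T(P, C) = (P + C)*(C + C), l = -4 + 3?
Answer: -14484224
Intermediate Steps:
l = -1
j(x, c) = 24 (j(x, c) = 10 + 2*((2 + 5)/(2 - 1)) = 10 + 2*(7/1) = 10 + 2*(7*1) = 10 + 2*7 = 10 + 14 = 24)
T(P, C) = 2*C*(C + P) (T(P, C) = (C + P)*(2*C) = 2*C*(C + P))
(-2 + 3714)*(T(-51, j(1, 1/(-1))) - 2606) = (-2 + 3714)*(2*24*(24 - 51) - 2606) = 3712*(2*24*(-27) - 2606) = 3712*(-1296 - 2606) = 3712*(-3902) = -14484224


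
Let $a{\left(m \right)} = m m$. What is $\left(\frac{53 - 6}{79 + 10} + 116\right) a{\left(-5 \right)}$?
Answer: $\frac{259275}{89} \approx 2913.2$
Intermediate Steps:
$a{\left(m \right)} = m^{2}$
$\left(\frac{53 - 6}{79 + 10} + 116\right) a{\left(-5 \right)} = \left(\frac{53 - 6}{79 + 10} + 116\right) \left(-5\right)^{2} = \left(\frac{47}{89} + 116\right) 25 = \frac{10371}{89} \cdot 25 = \frac{259275}{89}$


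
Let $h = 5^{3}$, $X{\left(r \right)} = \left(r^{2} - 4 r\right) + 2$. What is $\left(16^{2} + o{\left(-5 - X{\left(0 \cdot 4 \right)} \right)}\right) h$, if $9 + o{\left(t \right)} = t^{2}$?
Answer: $37000$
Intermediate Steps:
$X{\left(r \right)} = 2 + r^{2} - 4 r$
$o{\left(t \right)} = -9 + t^{2}$
$h = 125$
$\left(16^{2} + o{\left(-5 - X{\left(0 \cdot 4 \right)} \right)}\right) h = \left(16^{2} - \left(9 - \left(-5 - \left(2 + \left(0 \cdot 4\right)^{2} - 4 \cdot 0 \cdot 4\right)\right)^{2}\right)\right) 125 = \left(256 - \left(9 - \left(-5 - \left(2 + 0^{2} - 0\right)\right)^{2}\right)\right) 125 = \left(256 - \left(9 - \left(-5 - \left(2 + 0 + 0\right)\right)^{2}\right)\right) 125 = \left(256 - \left(9 - \left(-5 - 2\right)^{2}\right)\right) 125 = \left(256 - \left(9 - \left(-7\right)^{2}\right)\right) 125 = \left(256 + \left(-9 + 49\right)\right) 125 = \left(256 + 40\right) 125 = 296 \cdot 125 = 37000$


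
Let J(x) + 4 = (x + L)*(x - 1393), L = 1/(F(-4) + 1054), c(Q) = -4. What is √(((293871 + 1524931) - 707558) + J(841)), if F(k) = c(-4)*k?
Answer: 2*√46297429285/535 ≈ 804.37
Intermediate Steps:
F(k) = -4*k
L = 1/1070 (L = 1/(-4*(-4) + 1054) = 1/(16 + 1054) = 1/1070 ≈ 0.00093458)
J(x) = -4 + (-1393 + x)*(1/1070 + x) (J(x) = -4 + (x + 1/1070)*(x - 1393) = -4 + (1/1070 + x)*(-1393 + x) = -4 + (-1393 + x)*(1/1070 + x))
√(((293871 + 1524931) - 707558) + J(841)) = √(((293871 + 1524931) - 707558) + (-5673/1070 + 841² - 1490509/1070*841)) = √((1818802 - 707558) + (-5673/1070 + 707281 - 1253518069/1070)) = √(1111244 - 248366536/535) = √(346149004/535) = 2*√46297429285/535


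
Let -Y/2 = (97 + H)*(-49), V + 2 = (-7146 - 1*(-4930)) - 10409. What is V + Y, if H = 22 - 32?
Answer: -4101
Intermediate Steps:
H = -10
V = -12627 (V = -2 + ((-7146 - 1*(-4930)) - 10409) = -2 + ((-7146 + 4930) - 10409) = -2 + (-2216 - 10409) = -2 - 12625 = -12627)
Y = 8526 (Y = -2*(97 - 10)*(-49) = -174*(-49) = -2*(-4263) = 8526)
V + Y = -12627 + 8526 = -4101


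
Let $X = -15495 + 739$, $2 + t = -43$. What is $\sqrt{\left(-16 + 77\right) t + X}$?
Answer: $i \sqrt{17501} \approx 132.29 i$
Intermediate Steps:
$t = -45$ ($t = -2 - 43 = -45$)
$X = -14756$
$\sqrt{\left(-16 + 77\right) t + X} = \sqrt{\left(-16 + 77\right) \left(-45\right) - 14756} = \sqrt{61 \left(-45\right) - 14756} = \sqrt{-2745 - 14756} = \sqrt{-17501} = i \sqrt{17501}$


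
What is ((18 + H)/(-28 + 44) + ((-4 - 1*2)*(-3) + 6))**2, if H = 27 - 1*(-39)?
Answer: 13689/16 ≈ 855.56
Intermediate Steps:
H = 66 (H = 27 + 39 = 66)
((18 + H)/(-28 + 44) + ((-4 - 1*2)*(-3) + 6))**2 = ((18 + 66)/(-28 + 44) + ((-4 - 1*2)*(-3) + 6))**2 = (84/16 + ((-4 - 2)*(-3) + 6))**2 = (84*(1/16) + (-6*(-3) + 6))**2 = (21/4 + (18 + 6))**2 = (21/4 + 24)**2 = (117/4)**2 = 13689/16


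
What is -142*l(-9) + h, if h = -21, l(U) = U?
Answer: 1257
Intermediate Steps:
-142*l(-9) + h = -142*(-9) - 21 = 1278 - 21 = 1257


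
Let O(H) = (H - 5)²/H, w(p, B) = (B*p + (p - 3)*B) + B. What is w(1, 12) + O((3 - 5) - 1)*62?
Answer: -3968/3 ≈ -1322.7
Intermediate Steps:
w(p, B) = B + B*p + B*(-3 + p) (w(p, B) = (B*p + (-3 + p)*B) + B = (B*p + B*(-3 + p)) + B = B + B*p + B*(-3 + p))
O(H) = (-5 + H)²/H
w(1, 12) + O((3 - 5) - 1)*62 = 2*12*(-1 + 1) + ((-5 + ((3 - 5) - 1))²/((3 - 5) - 1))*62 = 2*12*0 + ((-5 + (-2 - 1))²/(-2 - 1))*62 = 0 + ((-5 - 3)²/(-3))*62 = 0 - ⅓*(-8)²*62 = 0 - ⅓*64*62 = 0 - 64/3*62 = 0 - 3968/3 = -3968/3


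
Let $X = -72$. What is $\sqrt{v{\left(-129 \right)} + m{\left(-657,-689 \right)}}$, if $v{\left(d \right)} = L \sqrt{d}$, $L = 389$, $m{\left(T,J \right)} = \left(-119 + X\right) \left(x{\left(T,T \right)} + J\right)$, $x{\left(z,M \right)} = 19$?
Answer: $\sqrt{127970 + 389 i \sqrt{129}} \approx 357.78 + 6.174 i$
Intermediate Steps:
$m{\left(T,J \right)} = -3629 - 191 J$ ($m{\left(T,J \right)} = \left(-119 - 72\right) \left(19 + J\right) = - 191 \left(19 + J\right) = -3629 - 191 J$)
$v{\left(d \right)} = 389 \sqrt{d}$
$\sqrt{v{\left(-129 \right)} + m{\left(-657,-689 \right)}} = \sqrt{389 \sqrt{-129} - -127970} = \sqrt{389 i \sqrt{129} + \left(-3629 + 131599\right)} = \sqrt{389 i \sqrt{129} + 127970} = \sqrt{127970 + 389 i \sqrt{129}}$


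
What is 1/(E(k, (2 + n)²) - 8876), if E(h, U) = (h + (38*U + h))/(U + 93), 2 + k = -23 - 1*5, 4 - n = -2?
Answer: -157/1391160 ≈ -0.00011286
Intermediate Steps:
n = 6 (n = 4 - 1*(-2) = 4 + 2 = 6)
k = -30 (k = -2 + (-23 - 1*5) = -2 + (-23 - 5) = -2 - 28 = -30)
E(h, U) = (2*h + 38*U)/(93 + U) (E(h, U) = (h + (h + 38*U))/(93 + U) = (2*h + 38*U)/(93 + U))
1/(E(k, (2 + n)²) - 8876) = 1/(2*(-30 + 19*(2 + 6)²)/(93 + (2 + 6)²) - 8876) = 1/(2*(-30 + 19*8²)/(93 + 8²) - 8876) = 1/(2*(-30 + 19*64)/(93 + 64) - 8876) = 1/(2*(-30 + 1216)/157 - 8876) = 1/(2*(1/157)*1186 - 8876) = 1/(2372/157 - 8876) = 1/(-1391160/157) = -157/1391160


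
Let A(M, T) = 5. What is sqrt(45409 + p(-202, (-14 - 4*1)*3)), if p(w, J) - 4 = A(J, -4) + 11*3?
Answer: sqrt(45451) ≈ 213.19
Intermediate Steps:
p(w, J) = 42 (p(w, J) = 4 + (5 + 11*3) = 4 + (5 + 33) = 4 + 38 = 42)
sqrt(45409 + p(-202, (-14 - 4*1)*3)) = sqrt(45409 + 42) = sqrt(45451)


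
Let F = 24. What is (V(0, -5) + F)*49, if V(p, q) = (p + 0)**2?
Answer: 1176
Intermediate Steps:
V(p, q) = p**2
(V(0, -5) + F)*49 = (0**2 + 24)*49 = (0 + 24)*49 = 24*49 = 1176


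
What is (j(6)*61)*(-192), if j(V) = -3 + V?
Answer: -35136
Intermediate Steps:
(j(6)*61)*(-192) = ((-3 + 6)*61)*(-192) = (3*61)*(-192) = 183*(-192) = -35136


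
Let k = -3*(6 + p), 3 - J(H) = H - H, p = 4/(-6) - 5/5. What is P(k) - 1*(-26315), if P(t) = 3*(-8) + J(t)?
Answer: 26294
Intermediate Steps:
p = -5/3 (p = 4*(-1/6) - 5*1/5 = -2/3 - 1 = -5/3 ≈ -1.6667)
J(H) = 3 (J(H) = 3 - (H - H) = 3 - 1*0 = 3 + 0 = 3)
k = -13 (k = -3*(6 - 5/3) = -3*13/3 = -13)
P(t) = -21 (P(t) = 3*(-8) + 3 = -24 + 3 = -21)
P(k) - 1*(-26315) = -21 - 1*(-26315) = -21 + 26315 = 26294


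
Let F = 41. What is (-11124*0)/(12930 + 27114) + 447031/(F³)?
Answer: 447031/68921 ≈ 6.4861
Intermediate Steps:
(-11124*0)/(12930 + 27114) + 447031/(F³) = (-11124*0)/(12930 + 27114) + 447031/(41³) = 0/40044 + 447031/68921 = 0*(1/40044) + 447031*(1/68921) = 0 + 447031/68921 = 447031/68921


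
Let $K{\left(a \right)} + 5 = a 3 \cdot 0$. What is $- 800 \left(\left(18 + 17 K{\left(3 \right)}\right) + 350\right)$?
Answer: $-226400$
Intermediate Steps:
$K{\left(a \right)} = -5$ ($K{\left(a \right)} = -5 + a 3 \cdot 0 = -5 + 3 a 0 = -5 + 0 = -5$)
$- 800 \left(\left(18 + 17 K{\left(3 \right)}\right) + 350\right) = - 800 \left(\left(18 + 17 \left(-5\right)\right) + 350\right) = - 800 \left(\left(18 - 85\right) + 350\right) = - 800 \left(-67 + 350\right) = \left(-800\right) 283 = -226400$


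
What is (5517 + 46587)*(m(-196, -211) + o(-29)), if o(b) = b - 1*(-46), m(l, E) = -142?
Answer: -6513000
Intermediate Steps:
o(b) = 46 + b (o(b) = b + 46 = 46 + b)
(5517 + 46587)*(m(-196, -211) + o(-29)) = (5517 + 46587)*(-142 + (46 - 29)) = 52104*(-142 + 17) = 52104*(-125) = -6513000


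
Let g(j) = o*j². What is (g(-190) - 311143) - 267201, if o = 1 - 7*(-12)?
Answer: 2490156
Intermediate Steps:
o = 85 (o = 1 + 84 = 85)
g(j) = 85*j²
(g(-190) - 311143) - 267201 = (85*(-190)² - 311143) - 267201 = (85*36100 - 311143) - 267201 = (3068500 - 311143) - 267201 = 2757357 - 267201 = 2490156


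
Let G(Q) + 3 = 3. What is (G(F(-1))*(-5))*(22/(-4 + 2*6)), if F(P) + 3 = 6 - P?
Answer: 0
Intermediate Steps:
F(P) = 3 - P (F(P) = -3 + (6 - P) = 3 - P)
G(Q) = 0 (G(Q) = -3 + 3 = 0)
(G(F(-1))*(-5))*(22/(-4 + 2*6)) = (0*(-5))*(22/(-4 + 2*6)) = 0*(22/(-4 + 12)) = 0*(22/8) = 0*(22*(1/8)) = 0*(11/4) = 0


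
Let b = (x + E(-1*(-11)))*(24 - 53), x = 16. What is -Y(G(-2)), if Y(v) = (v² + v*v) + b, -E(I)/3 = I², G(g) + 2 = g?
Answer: -10095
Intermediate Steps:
G(g) = -2 + g
E(I) = -3*I²
b = 10063 (b = (16 - 3*(-1*(-11))²)*(24 - 53) = (16 - 3*11²)*(-29) = (16 - 3*121)*(-29) = (16 - 363)*(-29) = -347*(-29) = 10063)
Y(v) = 10063 + 2*v² (Y(v) = (v² + v*v) + 10063 = (v² + v²) + 10063 = 2*v² + 10063 = 10063 + 2*v²)
-Y(G(-2)) = -(10063 + 2*(-2 - 2)²) = -(10063 + 2*(-4)²) = -(10063 + 2*16) = -(10063 + 32) = -1*10095 = -10095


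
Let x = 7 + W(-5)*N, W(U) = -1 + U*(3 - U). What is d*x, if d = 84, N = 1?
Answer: -2856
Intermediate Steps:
x = -34 (x = 7 + (-1 - 1*(-5)² + 3*(-5))*1 = 7 + (-1 - 1*25 - 15)*1 = 7 + (-1 - 25 - 15)*1 = 7 - 41*1 = 7 - 41 = -34)
d*x = 84*(-34) = -2856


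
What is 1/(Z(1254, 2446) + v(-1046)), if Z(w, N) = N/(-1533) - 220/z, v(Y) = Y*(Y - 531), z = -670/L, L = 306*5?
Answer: 102711/169477545260 ≈ 6.0604e-7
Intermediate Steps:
L = 1530
z = -67/153 (z = -670/1530 = -670*1/1530 = -67/153 ≈ -0.43791)
v(Y) = Y*(-531 + Y)
Z(w, N) = 33660/67 - N/1533 (Z(w, N) = N/(-1533) - 220/(-67/153) = N*(-1/1533) - 220*(-153/67) = -N/1533 + 33660/67 = 33660/67 - N/1533)
1/(Z(1254, 2446) + v(-1046)) = 1/((33660/67 - 1/1533*2446) - 1046*(-531 - 1046)) = 1/((33660/67 - 2446/1533) - 1046*(-1577)) = 1/(51436898/102711 + 1649542) = 1/(169477545260/102711) = 102711/169477545260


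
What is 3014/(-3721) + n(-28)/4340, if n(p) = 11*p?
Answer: -508101/576755 ≈ -0.88097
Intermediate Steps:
3014/(-3721) + n(-28)/4340 = 3014/(-3721) + (11*(-28))/4340 = 3014*(-1/3721) - 308*1/4340 = -3014/3721 - 11/155 = -508101/576755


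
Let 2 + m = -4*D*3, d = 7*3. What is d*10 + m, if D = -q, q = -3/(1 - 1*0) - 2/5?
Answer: 836/5 ≈ 167.20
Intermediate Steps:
d = 21
q = -17/5 (q = -3/(1 + 0) - 2*1/5 = -3/1 - 2/5 = -3*1 - 2/5 = -3 - 2/5 = -17/5 ≈ -3.4000)
D = 17/5 (D = -1*(-17/5) = 17/5 ≈ 3.4000)
m = -214/5 (m = -2 - 4*17/5*3 = -2 - 68/5*3 = -2 - 204/5 = -214/5 ≈ -42.800)
d*10 + m = 21*10 - 214/5 = 210 - 214/5 = 836/5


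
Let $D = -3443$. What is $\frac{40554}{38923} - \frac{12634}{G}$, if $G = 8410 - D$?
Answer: $- \frac{11066620}{461354319} \approx -0.023987$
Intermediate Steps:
$G = 11853$ ($G = 8410 - -3443 = 8410 + 3443 = 11853$)
$\frac{40554}{38923} - \frac{12634}{G} = \frac{40554}{38923} - \frac{12634}{11853} = - \frac{11066620}{461354319}$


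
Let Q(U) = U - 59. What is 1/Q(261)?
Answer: 1/202 ≈ 0.0049505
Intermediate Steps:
Q(U) = -59 + U
1/Q(261) = 1/(-59 + 261) = 1/202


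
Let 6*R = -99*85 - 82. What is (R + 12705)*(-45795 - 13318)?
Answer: -4003900829/6 ≈ -6.6732e+8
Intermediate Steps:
R = -8497/6 (R = (-99*85 - 82)/6 = (-8415 - 82)/6 = (1/6)*(-8497) = -8497/6 ≈ -1416.2)
(R + 12705)*(-45795 - 13318) = (-8497/6 + 12705)*(-45795 - 13318) = (67733/6)*(-59113) = -4003900829/6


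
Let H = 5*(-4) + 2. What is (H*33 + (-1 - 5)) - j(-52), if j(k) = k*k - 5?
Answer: -3299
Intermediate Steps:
j(k) = -5 + k² (j(k) = k² - 5 = -5 + k²)
H = -18 (H = -20 + 2 = -18)
(H*33 + (-1 - 5)) - j(-52) = (-18*33 + (-1 - 5)) - (-5 + (-52)²) = (-594 - 6) - (-5 + 2704) = -600 - 1*2699 = -600 - 2699 = -3299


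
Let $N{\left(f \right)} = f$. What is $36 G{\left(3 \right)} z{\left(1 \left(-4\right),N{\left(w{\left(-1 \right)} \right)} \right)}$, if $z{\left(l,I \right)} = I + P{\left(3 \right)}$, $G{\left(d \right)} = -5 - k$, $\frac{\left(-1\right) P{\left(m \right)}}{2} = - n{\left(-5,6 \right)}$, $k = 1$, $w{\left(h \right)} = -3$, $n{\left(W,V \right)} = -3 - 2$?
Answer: $2808$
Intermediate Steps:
$n{\left(W,V \right)} = -5$
$P{\left(m \right)} = -10$ ($P{\left(m \right)} = - 2 \left(\left(-1\right) \left(-5\right)\right) = \left(-2\right) 5 = -10$)
$G{\left(d \right)} = -6$ ($G{\left(d \right)} = -5 - 1 = -6$)
$z{\left(l,I \right)} = -10 + I$ ($z{\left(l,I \right)} = I - 10 = -10 + I$)
$36 G{\left(3 \right)} z{\left(1 \left(-4\right),N{\left(w{\left(-1 \right)} \right)} \right)} = 36 \left(-6\right) \left(-10 - 3\right) = \left(-216\right) \left(-13\right) = 2808$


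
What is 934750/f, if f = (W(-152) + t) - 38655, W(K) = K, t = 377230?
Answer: 934750/338423 ≈ 2.7621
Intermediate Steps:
f = 338423 (f = (-152 + 377230) - 38655 = 377078 - 38655 = 338423)
934750/f = 934750/338423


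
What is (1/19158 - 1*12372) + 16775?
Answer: 84352675/19158 ≈ 4403.0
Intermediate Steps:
(1/19158 - 1*12372) + 16775 = (1/19158 - 12372) + 16775 = -237022775/19158 + 16775 = 84352675/19158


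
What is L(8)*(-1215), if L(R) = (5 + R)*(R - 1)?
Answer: -110565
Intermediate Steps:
L(R) = (-1 + R)*(5 + R) (L(R) = (5 + R)*(-1 + R) = (-1 + R)*(5 + R))
L(8)*(-1215) = (-5 + 8**2 + 4*8)*(-1215) = (-5 + 64 + 32)*(-1215) = 91*(-1215) = -110565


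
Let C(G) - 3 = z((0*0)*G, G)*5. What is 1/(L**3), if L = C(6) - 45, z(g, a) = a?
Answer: -1/1728 ≈ -0.00057870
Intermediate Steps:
C(G) = 3 + 5*G (C(G) = 3 + G*5 = 3 + 5*G)
L = -12 (L = (3 + 5*6) - 45 = (3 + 30) - 45 = 33 - 45 = -12)
1/(L**3) = 1/((-12)**3) = 1/(-1728) = -1/1728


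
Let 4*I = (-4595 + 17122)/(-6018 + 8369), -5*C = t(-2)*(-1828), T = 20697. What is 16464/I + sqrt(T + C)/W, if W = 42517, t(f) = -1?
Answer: 154827456/12527 + sqrt(508285)/212585 ≈ 12360.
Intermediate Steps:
C = -1828/5 (C = -(-1)*(-1828)/5 = -1/5*1828 = -1828/5 ≈ -365.60)
I = 12527/9404 (I = ((-4595 + 17122)/(-6018 + 8369))/4 = (12527/2351)/4 = (12527*(1/2351))/4 = (1/4)*(12527/2351) = 12527/9404 ≈ 1.3321)
16464/I + sqrt(T + C)/W = 16464/(12527/9404) + sqrt(20697 - 1828/5)/42517 = 16464*(9404/12527) + sqrt(101657/5)*(1/42517) = 154827456/12527 + (sqrt(508285)/5)*(1/42517) = 154827456/12527 + sqrt(508285)/212585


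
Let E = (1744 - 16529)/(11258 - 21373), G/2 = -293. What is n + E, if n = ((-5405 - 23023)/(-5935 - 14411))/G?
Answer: 2933173304/2009977949 ≈ 1.4593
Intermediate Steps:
G = -586 (G = 2*(-293) = -586)
E = 2957/2023 (E = -14785/(-10115) = -14785*(-1/10115) = 2957/2023 ≈ 1.4617)
n = -2369/993563 (n = ((-5405 - 23023)/(-5935 - 14411))/(-586) = -28428/(-20346)*(-1/586) = -28428*(-1/20346)*(-1/586) = (4738/3391)*(-1/586) = -2369/993563 ≈ -0.0023843)
n + E = -2369/993563 + 2957/2023 = 2933173304/2009977949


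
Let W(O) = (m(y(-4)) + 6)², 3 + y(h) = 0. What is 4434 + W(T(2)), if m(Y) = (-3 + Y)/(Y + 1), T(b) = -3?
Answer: 4515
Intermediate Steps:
y(h) = -3 (y(h) = -3 + 0 = -3)
m(Y) = (-3 + Y)/(1 + Y)
W(O) = 81 (W(O) = ((-3 - 3)/(1 - 3) + 6)² = (-6/(-2) + 6)² = (-½*(-6) + 6)² = (3 + 6)² = 9² = 81)
4434 + W(T(2)) = 4434 + 81 = 4515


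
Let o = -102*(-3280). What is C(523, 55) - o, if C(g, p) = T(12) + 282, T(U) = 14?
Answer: -334264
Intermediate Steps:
o = 334560
C(g, p) = 296 (C(g, p) = 14 + 282 = 296)
C(523, 55) - o = 296 - 1*334560 = 296 - 334560 = -334264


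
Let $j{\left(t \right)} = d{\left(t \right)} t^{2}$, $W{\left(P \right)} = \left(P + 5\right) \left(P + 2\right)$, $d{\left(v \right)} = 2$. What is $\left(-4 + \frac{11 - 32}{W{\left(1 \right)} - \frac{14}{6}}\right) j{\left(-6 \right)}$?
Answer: $- \frac{18072}{47} \approx -384.51$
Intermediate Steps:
$W{\left(P \right)} = \left(2 + P\right) \left(5 + P\right)$ ($W{\left(P \right)} = \left(5 + P\right) \left(2 + P\right) = \left(2 + P\right) \left(5 + P\right)$)
$j{\left(t \right)} = 2 t^{2}$
$\left(-4 + \frac{11 - 32}{W{\left(1 \right)} - \frac{14}{6}}\right) j{\left(-6 \right)} = \left(-4 + \frac{11 - 32}{\left(10 + 1^{2} + 7 \cdot 1\right) - \frac{14}{6}}\right) 2 \left(-6\right)^{2} = \left(-4 - \frac{21}{\left(10 + 1 + 7\right) - \frac{7}{3}}\right) 2 \cdot 36 = \left(-4 - \frac{21}{18 - \frac{7}{3}}\right) 72 = \left(-4 - \frac{21}{\frac{47}{3}}\right) 72 = \left(-4 - \frac{63}{47}\right) 72 = \left(- \frac{251}{47}\right) 72 = - \frac{18072}{47}$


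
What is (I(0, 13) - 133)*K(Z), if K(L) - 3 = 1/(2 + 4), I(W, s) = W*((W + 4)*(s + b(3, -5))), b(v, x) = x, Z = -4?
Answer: -2527/6 ≈ -421.17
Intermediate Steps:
I(W, s) = W*(-5 + s)*(4 + W) (I(W, s) = W*((W + 4)*(s - 5)) = W*((4 + W)*(-5 + s)) = W*((-5 + s)*(4 + W)) = W*(-5 + s)*(4 + W))
K(L) = 19/6 (K(L) = 3 + 1/(2 + 4) = 3 + 1/6 = 3 + ⅙ = 19/6)
(I(0, 13) - 133)*K(Z) = (0*(-20 - 5*0 + 4*13 + 0*13) - 133)*(19/6) = (0*(-20 + 0 + 52 + 0) - 133)*(19/6) = (0*32 - 133)*(19/6) = (0 - 133)*(19/6) = -133*19/6 = -2527/6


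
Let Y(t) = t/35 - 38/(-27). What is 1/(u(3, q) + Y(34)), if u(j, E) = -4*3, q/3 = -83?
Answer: -945/9092 ≈ -0.10394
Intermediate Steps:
q = -249 (q = 3*(-83) = -249)
u(j, E) = -12
Y(t) = 38/27 + t/35 (Y(t) = t*(1/35) - 38*(-1/27) = t/35 + 38/27 = 38/27 + t/35)
1/(u(3, q) + Y(34)) = 1/(-12 + (38/27 + (1/35)*34)) = 1/(-12 + (38/27 + 34/35)) = 1/(-12 + 2248/945) = 1/(-9092/945) = -945/9092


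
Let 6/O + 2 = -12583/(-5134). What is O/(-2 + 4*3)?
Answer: 15402/11575 ≈ 1.3306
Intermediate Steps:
O = 30804/2315 (O = 6/(-2 - 12583/(-5134)) = 6/(-2 - 12583*(-1/5134)) = 6/(-2 + 12583/5134) = 6/(2315/5134) = 6*(5134/2315) = 30804/2315 ≈ 13.306)
O/(-2 + 4*3) = 30804/(2315*(-2 + 4*3)) = 30804/(2315*(-2 + 12)) = (30804/2315)/10 = (30804/2315)*(⅒) = 15402/11575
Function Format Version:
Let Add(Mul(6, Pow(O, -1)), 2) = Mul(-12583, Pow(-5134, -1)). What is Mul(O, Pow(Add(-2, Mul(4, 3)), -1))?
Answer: Rational(15402, 11575) ≈ 1.3306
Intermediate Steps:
O = Rational(30804, 2315) (O = Mul(6, Pow(Add(-2, Mul(-12583, Pow(-5134, -1))), -1)) = Mul(6, Pow(Add(-2, Mul(-12583, Rational(-1, 5134))), -1)) = Mul(6, Pow(Add(-2, Rational(12583, 5134)), -1)) = Mul(6, Pow(Rational(2315, 5134), -1)) = Mul(6, Rational(5134, 2315)) = Rational(30804, 2315) ≈ 13.306)
Mul(O, Pow(Add(-2, Mul(4, 3)), -1)) = Mul(Rational(30804, 2315), Pow(Add(-2, Mul(4, 3)), -1)) = Mul(Rational(30804, 2315), Pow(Add(-2, 12), -1)) = Mul(Rational(30804, 2315), Pow(10, -1)) = Mul(Rational(30804, 2315), Rational(1, 10)) = Rational(15402, 11575)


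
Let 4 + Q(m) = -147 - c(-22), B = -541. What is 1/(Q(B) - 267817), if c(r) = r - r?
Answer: -1/267968 ≈ -3.7318e-6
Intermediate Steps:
c(r) = 0
Q(m) = -151 (Q(m) = -4 + (-147 - 1*0) = -4 + (-147 + 0) = -4 - 147 = -151)
1/(Q(B) - 267817) = 1/(-151 - 267817) = 1/(-267968) = -1/267968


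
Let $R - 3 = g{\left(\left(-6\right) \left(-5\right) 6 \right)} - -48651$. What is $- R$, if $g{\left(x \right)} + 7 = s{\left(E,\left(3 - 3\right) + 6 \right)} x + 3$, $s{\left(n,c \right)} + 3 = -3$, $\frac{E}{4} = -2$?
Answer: $-47570$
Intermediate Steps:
$E = -8$ ($E = 4 \left(-2\right) = -8$)
$s{\left(n,c \right)} = -6$ ($s{\left(n,c \right)} = -3 - 3 = -6$)
$g{\left(x \right)} = -4 - 6 x$ ($g{\left(x \right)} = -7 - \left(-3 + 6 x\right) = -4 - 6 x$)
$R = 47570$ ($R = 3 - \left(-48647 + 6 \left(\left(-6\right) \left(-5\right)\right) 6\right) = 3 + \left(\left(-4 - 6 \cdot 30 \cdot 6\right) + 48651\right) = 3 + \left(\left(-4 - 1080\right) + 48651\right) = 3 + \left(-1084 + 48651\right) = 3 + 47567 = 47570$)
$- R = \left(-1\right) 47570 = -47570$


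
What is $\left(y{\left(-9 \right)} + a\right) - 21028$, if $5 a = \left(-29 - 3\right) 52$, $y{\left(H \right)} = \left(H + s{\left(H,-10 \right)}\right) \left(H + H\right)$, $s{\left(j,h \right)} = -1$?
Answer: $- \frac{105904}{5} \approx -21181.0$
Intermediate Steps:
$y{\left(H \right)} = 2 H \left(-1 + H\right)$ ($y{\left(H \right)} = \left(H - 1\right) \left(H + H\right) = \left(-1 + H\right) 2 H = 2 H \left(-1 + H\right)$)
$a = - \frac{1664}{5}$ ($a = \frac{\left(-29 - 3\right) 52}{5} = \frac{\left(-32\right) 52}{5} = \frac{1}{5} \left(-1664\right) = - \frac{1664}{5} \approx -332.8$)
$\left(y{\left(-9 \right)} + a\right) - 21028 = \left(2 \left(-9\right) \left(-1 - 9\right) - \frac{1664}{5}\right) - 21028 = \left(2 \left(-9\right) \left(-10\right) - \frac{1664}{5}\right) - 21028 = \left(180 - \frac{1664}{5}\right) - 21028 = - \frac{764}{5} - 21028 = - \frac{105904}{5}$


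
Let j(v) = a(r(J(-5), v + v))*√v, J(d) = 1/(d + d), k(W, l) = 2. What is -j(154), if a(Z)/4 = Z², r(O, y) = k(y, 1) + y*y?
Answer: -35998231824*√154 ≈ -4.4673e+11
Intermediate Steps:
J(d) = 1/(2*d)
r(O, y) = 2 + y² (r(O, y) = 2 + y*y = 2 + y²)
a(Z) = 4*Z²
j(v) = 4*√v*(2 + 4*v²)² (j(v) = (4*(2 + (v + v)²)²)*√v = (4*(2 + (2*v)²)²)*√v = (4*(2 + 4*v²)²)*√v = 4*√v*(2 + 4*v²)²)
-j(154) = -16*√154*(1 + 2*154²)² = -16*√154*(1 + 2*23716)² = -16*√154*(1 + 47432)² = -16*√154*47433² = -16*√154*2249889489 = -35998231824*√154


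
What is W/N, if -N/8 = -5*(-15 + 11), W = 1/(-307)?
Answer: 1/49120 ≈ 2.0358e-5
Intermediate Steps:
W = -1/307 ≈ -0.0032573
N = -160 (N = -(-40)*(-15 + 11) = -(-40)*(-4) = -8*20 = -160)
W/N = -1/307/(-160) = -1/307*(-1/160) = 1/49120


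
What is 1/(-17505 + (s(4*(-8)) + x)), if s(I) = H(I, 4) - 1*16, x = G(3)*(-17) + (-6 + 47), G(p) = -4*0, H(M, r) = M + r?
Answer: -1/17508 ≈ -5.7117e-5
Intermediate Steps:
G(p) = 0
x = 41 (x = 0*(-17) + (-6 + 47) = 0 + 41 = 41)
s(I) = -12 + I (s(I) = (I + 4) - 1*16 = (4 + I) - 16 = -12 + I)
1/(-17505 + (s(4*(-8)) + x)) = 1/(-17505 + ((-12 + 4*(-8)) + 41)) = 1/(-17505 + ((-12 - 32) + 41)) = 1/(-17505 + (-44 + 41)) = 1/(-17505 - 3) = 1/(-17508) = -1/17508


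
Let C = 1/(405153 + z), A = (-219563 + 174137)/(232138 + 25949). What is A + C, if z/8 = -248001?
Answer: -23907108439/135827316795 ≈ -0.17601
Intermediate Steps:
z = -1984008 (z = 8*(-248001) = -1984008)
A = -15142/86029 (A = -45426/258087 = -45426*1/258087 = -15142/86029 ≈ -0.17601)
C = -1/1578855 (C = 1/(405153 - 1984008) = 1/(-1578855) = -1/1578855 ≈ -6.3337e-7)
A + C = -15142/86029 - 1/1578855 = -23907108439/135827316795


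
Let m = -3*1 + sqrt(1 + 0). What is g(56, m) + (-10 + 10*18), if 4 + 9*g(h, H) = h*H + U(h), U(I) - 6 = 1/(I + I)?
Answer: 159041/1008 ≈ 157.78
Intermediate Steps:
U(I) = 6 + 1/(2*I) (U(I) = 6 + 1/(I + I) = 6 + 1/(2*I))
m = -2 (m = -3 + sqrt(1) = -3 + 1 = -2)
g(h, H) = 2/9 + 1/(18*h) + H*h/9 (g(h, H) = -4/9 + (h*H + (6 + 1/(2*h)))/9 = -4/9 + (H*h + (6 + 1/(2*h)))/9 = -4/9 + (6 + 1/(2*h) + H*h)/9 = -4/9 + (2/3 + 1/(18*h) + H*h/9) = 2/9 + 1/(18*h) + H*h/9)
g(56, m) + (-10 + 10*18) = (2/9 + (1/18)/56 + (1/9)*(-2)*56) + (-10 + 10*18) = (2/9 + (1/18)*(1/56) - 112/9) + (-10 + 180) = (2/9 + 1/1008 - 112/9) + 170 = -12319/1008 + 170 = 159041/1008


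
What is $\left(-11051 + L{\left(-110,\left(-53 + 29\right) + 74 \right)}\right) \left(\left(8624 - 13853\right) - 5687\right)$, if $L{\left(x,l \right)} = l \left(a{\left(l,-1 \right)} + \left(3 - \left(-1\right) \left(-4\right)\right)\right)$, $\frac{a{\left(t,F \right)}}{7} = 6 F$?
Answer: $144102116$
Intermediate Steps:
$a{\left(t,F \right)} = 42 F$ ($a{\left(t,F \right)} = 7 \cdot 6 F = 42 F$)
$L{\left(x,l \right)} = - 43 l$ ($L{\left(x,l \right)} = l \left(42 \left(-1\right) + \left(3 - \left(-1\right) \left(-4\right)\right)\right) = l \left(-42 + \left(3 - 4\right)\right) = l \left(-42 - 1\right) = l \left(-43\right) = - 43 l$)
$\left(-11051 + L{\left(-110,\left(-53 + 29\right) + 74 \right)}\right) \left(\left(8624 - 13853\right) - 5687\right) = \left(-11051 - 43 \left(\left(-53 + 29\right) + 74\right)\right) \left(\left(8624 - 13853\right) - 5687\right) = \left(-11051 - 43 \left(-24 + 74\right)\right) \left(-5229 - 5687\right) = \left(-11051 - 2150\right) \left(-10916\right) = \left(-13201\right) \left(-10916\right) = 144102116$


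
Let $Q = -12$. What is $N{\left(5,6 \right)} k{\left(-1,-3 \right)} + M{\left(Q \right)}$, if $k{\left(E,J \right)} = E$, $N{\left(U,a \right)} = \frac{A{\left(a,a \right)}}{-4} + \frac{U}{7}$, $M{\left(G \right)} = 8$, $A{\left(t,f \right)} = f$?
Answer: $\frac{123}{14} \approx 8.7857$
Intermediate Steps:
$N{\left(U,a \right)} = - \frac{a}{4} + \frac{U}{7}$ ($N{\left(U,a \right)} = \frac{a}{-4} + \frac{U}{7} = a \left(- \frac{1}{4}\right) + U \frac{1}{7} = - \frac{a}{4} + \frac{U}{7}$)
$N{\left(5,6 \right)} k{\left(-1,-3 \right)} + M{\left(Q \right)} = \left(\left(- \frac{1}{4}\right) 6 + \frac{1}{7} \cdot 5\right) \left(-1\right) + 8 = \left(- \frac{3}{2} + \frac{5}{7}\right) \left(-1\right) + 8 = \left(- \frac{11}{14}\right) \left(-1\right) + 8 = \frac{11}{14} + 8 = \frac{123}{14}$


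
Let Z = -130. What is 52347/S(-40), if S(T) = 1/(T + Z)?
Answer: -8898990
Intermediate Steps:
S(T) = 1/(-130 + T) (S(T) = 1/(T - 130) = 1/(-130 + T))
52347/S(-40) = 52347/(1/(-130 - 40)) = 52347/(1/(-170)) = 52347/(-1/170) = 52347*(-170) = -8898990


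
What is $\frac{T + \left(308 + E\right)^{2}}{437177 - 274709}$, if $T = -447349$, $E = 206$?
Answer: $- \frac{61051}{54156} \approx -1.1273$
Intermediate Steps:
$\frac{T + \left(308 + E\right)^{2}}{437177 - 274709} = \frac{-447349 + \left(308 + 206\right)^{2}}{437177 - 274709} = \frac{-447349 + 514^{2}}{162468} = \left(-447349 + 264196\right) \frac{1}{162468} = \left(-183153\right) \frac{1}{162468} = - \frac{61051}{54156}$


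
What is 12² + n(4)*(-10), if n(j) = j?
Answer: 104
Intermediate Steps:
12² + n(4)*(-10) = 12² + 4*(-10) = 144 - 40 = 104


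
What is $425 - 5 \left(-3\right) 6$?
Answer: $515$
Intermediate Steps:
$425 - 5 \left(-3\right) 6 = 425 - \left(-15\right) 6 = 425 - -90 = 425 + 90 = 515$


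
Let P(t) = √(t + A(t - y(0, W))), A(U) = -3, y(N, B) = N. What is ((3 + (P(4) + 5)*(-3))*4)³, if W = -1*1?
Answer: -216000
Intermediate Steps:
W = -1
P(t) = √(-3 + t) (P(t) = √(t - 3) = √(-3 + t))
((3 + (P(4) + 5)*(-3))*4)³ = ((3 + (√(-3 + 4) + 5)*(-3))*4)³ = ((3 + (√1 + 5)*(-3))*4)³ = ((3 + (1 + 5)*(-3))*4)³ = ((3 + 6*(-3))*4)³ = ((3 - 18)*4)³ = (-15*4)³ = (-60)³ = -216000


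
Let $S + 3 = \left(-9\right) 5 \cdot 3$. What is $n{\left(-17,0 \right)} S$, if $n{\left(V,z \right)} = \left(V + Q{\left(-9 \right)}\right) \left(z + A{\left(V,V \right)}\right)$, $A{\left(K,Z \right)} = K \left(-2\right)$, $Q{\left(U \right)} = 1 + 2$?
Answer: $65688$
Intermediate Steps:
$Q{\left(U \right)} = 3$
$A{\left(K,Z \right)} = - 2 K$
$n{\left(V,z \right)} = \left(3 + V\right) \left(z - 2 V\right)$ ($n{\left(V,z \right)} = \left(V + 3\right) \left(z - 2 V\right) = \left(3 + V\right) \left(z - 2 V\right)$)
$S = -138$ ($S = -3 + \left(-9\right) 5 \cdot 3 = -3 - 135 = -138$)
$n{\left(-17,0 \right)} S = \left(\left(-6\right) \left(-17\right) - 2 \left(-17\right)^{2} + 3 \cdot 0 - 0\right) \left(-138\right) = \left(102 - 578 + 0 + 0\right) \left(-138\right) = \left(-476\right) \left(-138\right) = 65688$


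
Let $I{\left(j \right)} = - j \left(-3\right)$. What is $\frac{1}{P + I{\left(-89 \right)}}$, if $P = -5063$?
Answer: $- \frac{1}{5330} \approx -0.00018762$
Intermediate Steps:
$I{\left(j \right)} = 3 j$
$\frac{1}{P + I{\left(-89 \right)}} = \frac{1}{-5063 + 3 \left(-89\right)} = \frac{1}{-5063 - 267} = \frac{1}{-5330} = - \frac{1}{5330}$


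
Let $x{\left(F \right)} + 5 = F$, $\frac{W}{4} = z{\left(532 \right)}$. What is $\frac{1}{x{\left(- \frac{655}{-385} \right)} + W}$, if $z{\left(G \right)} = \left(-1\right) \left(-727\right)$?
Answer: $\frac{77}{223662} \approx 0.00034427$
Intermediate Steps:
$z{\left(G \right)} = 727$
$W = 2908$ ($W = 4 \cdot 727 = 2908$)
$x{\left(F \right)} = -5 + F$
$\frac{1}{x{\left(- \frac{655}{-385} \right)} + W} = \frac{1}{\left(-5 - \frac{655}{-385}\right) + 2908} = \frac{1}{\left(-5 - - \frac{131}{77}\right) + 2908} = \frac{1}{\left(-5 + \frac{131}{77}\right) + 2908} = \frac{1}{- \frac{254}{77} + 2908} = \frac{1}{\frac{223662}{77}} = \frac{77}{223662}$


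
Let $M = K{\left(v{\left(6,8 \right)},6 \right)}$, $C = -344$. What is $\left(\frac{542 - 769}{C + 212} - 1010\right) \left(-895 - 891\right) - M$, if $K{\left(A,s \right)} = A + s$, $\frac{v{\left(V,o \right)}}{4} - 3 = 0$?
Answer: $\frac{118850861}{66} \approx 1.8008 \cdot 10^{6}$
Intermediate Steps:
$v{\left(V,o \right)} = 12$ ($v{\left(V,o \right)} = 12 + 4 \cdot 0 = 12 + 0 = 12$)
$M = 18$ ($M = 12 + 6 = 18$)
$\left(\frac{542 - 769}{C + 212} - 1010\right) \left(-895 - 891\right) - M = \left(\frac{542 - 769}{-344 + 212} - 1010\right) \left(-895 - 891\right) - 18 = \left(- \frac{227}{-132} - 1010\right) \left(-1786\right) - 18 = \left(\left(-227\right) \left(- \frac{1}{132}\right) - 1010\right) \left(-1786\right) - 18 = \left(\frac{227}{132} - 1010\right) \left(-1786\right) - 18 = \left(- \frac{133093}{132}\right) \left(-1786\right) - 18 = \frac{118852049}{66} - 18 = \frac{118850861}{66}$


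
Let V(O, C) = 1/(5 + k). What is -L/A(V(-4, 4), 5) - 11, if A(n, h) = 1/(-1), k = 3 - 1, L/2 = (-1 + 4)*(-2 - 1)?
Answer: -29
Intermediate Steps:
L = -18 (L = 2*((-1 + 4)*(-2 - 1)) = 2*(3*(-3)) = 2*(-9) = -18)
k = 2
V(O, C) = ⅐ (V(O, C) = 1/(5 + 2) = 1/7 = ⅐)
A(n, h) = -1
-L/A(V(-4, 4), 5) - 11 = -(-18)/(-1) - 11 = -(-18)*(-1) - 11 = -1*18 - 11 = -18 - 11 = -29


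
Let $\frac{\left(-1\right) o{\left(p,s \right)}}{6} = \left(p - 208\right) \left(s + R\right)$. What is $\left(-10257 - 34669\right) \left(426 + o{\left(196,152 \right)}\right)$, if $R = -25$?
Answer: $-429941820$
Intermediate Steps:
$o{\left(p,s \right)} = - 6 \left(-208 + p\right) \left(-25 + s\right)$ ($o{\left(p,s \right)} = - 6 \left(p - 208\right) \left(s - 25\right) = - 6 \left(-208 + p\right) \left(-25 + s\right)$)
$\left(-10257 - 34669\right) \left(426 + o{\left(196,152 \right)}\right) = \left(-10257 - 34669\right) \left(426 + \left(-31200 + 150 \cdot 196 + 1248 \cdot 152 - 1176 \cdot 152\right)\right) = - 44926 \left(426 + \left(-31200 + 29400 + 189696 - 178752\right)\right) = - 44926 \left(426 + 9144\right) = \left(-44926\right) 9570 = -429941820$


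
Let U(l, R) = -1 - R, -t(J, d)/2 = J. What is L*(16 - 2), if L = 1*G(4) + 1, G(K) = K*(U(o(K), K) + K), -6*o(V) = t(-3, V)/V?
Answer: -42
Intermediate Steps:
t(J, d) = -2*J
o(V) = -1/V (o(V) = -(-2*(-3))/(6*V) = -1/V)
G(K) = -K (G(K) = K*((-1 - K) + K) = K*(-1) = -K)
L = -3 (L = 1*(-1*4) + 1 = 1*(-4) + 1 = -4 + 1 = -3)
L*(16 - 2) = -3*(16 - 2) = -3*14 = -42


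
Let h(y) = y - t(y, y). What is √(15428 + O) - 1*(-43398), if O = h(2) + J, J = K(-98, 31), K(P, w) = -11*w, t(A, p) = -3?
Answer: 43398 + 14*√77 ≈ 43521.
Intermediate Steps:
h(y) = 3 + y (h(y) = y - 1*(-3) = y + 3 = 3 + y)
J = -341 (J = -11*31 = -341)
O = -336 (O = (3 + 2) - 341 = 5 - 341 = -336)
√(15428 + O) - 1*(-43398) = √(15428 - 336) - 1*(-43398) = √15092 + 43398 = 14*√77 + 43398 = 43398 + 14*√77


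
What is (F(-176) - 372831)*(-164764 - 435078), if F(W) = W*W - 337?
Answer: 205261133664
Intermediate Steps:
F(W) = -337 + W² (F(W) = W² - 337 = -337 + W²)
(F(-176) - 372831)*(-164764 - 435078) = ((-337 + (-176)²) - 372831)*(-164764 - 435078) = ((-337 + 30976) - 372831)*(-599842) = (30639 - 372831)*(-599842) = -342192*(-599842) = 205261133664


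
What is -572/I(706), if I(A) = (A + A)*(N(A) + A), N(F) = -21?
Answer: -143/241805 ≈ -0.00059139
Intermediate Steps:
I(A) = 2*A*(-21 + A) (I(A) = (A + A)*(-21 + A) = (2*A)*(-21 + A) = 2*A*(-21 + A))
-572/I(706) = -572*1/(1412*(-21 + 706)) = -572/(2*706*685) = -572/967220 = -572*1/967220 = -143/241805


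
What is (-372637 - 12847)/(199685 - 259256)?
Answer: 385484/59571 ≈ 6.4710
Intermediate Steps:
(-372637 - 12847)/(199685 - 259256) = -385484/(-59571) = -385484*(-1/59571) = 385484/59571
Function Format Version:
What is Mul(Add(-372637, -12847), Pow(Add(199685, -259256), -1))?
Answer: Rational(385484, 59571) ≈ 6.4710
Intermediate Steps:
Mul(Add(-372637, -12847), Pow(Add(199685, -259256), -1)) = Mul(-385484, Pow(-59571, -1)) = Mul(-385484, Rational(-1, 59571)) = Rational(385484, 59571)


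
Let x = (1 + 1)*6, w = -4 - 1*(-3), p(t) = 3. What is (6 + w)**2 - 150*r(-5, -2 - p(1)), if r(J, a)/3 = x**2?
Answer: -64775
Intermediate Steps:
w = -1 (w = -4 + 3 = -1)
x = 12 (x = 2*6 = 12)
r(J, a) = 432 (r(J, a) = 3*12**2 = 3*144 = 432)
(6 + w)**2 - 150*r(-5, -2 - p(1)) = (6 - 1)**2 - 150*432 = 5**2 - 64800 = 25 - 64800 = -64775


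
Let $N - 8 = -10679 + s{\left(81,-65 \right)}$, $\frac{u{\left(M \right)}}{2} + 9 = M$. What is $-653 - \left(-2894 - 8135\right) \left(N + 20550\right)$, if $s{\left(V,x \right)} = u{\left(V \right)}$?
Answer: $110543014$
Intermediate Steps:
$u{\left(M \right)} = -18 + 2 M$
$s{\left(V,x \right)} = -18 + 2 V$
$N = -10527$ ($N = 8 + \left(-10679 + \left(-18 + 2 \cdot 81\right)\right) = 8 + \left(-10679 + \left(-18 + 162\right)\right) = 8 + \left(-10679 + 144\right) = 8 - 10535 = -10527$)
$-653 - \left(-2894 - 8135\right) \left(N + 20550\right) = -653 - \left(-2894 - 8135\right) \left(-10527 + 20550\right) = -653 - \left(-11029\right) 10023 = -653 - -110543667 = -653 + 110543667 = 110543014$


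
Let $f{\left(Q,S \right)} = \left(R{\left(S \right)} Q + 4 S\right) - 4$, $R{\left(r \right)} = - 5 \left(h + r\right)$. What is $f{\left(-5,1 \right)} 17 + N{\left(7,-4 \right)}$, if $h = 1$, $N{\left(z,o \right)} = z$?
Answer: $857$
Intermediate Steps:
$R{\left(r \right)} = -5 - 5 r$ ($R{\left(r \right)} = - 5 \left(1 + r\right) = -5 - 5 r$)
$f{\left(Q,S \right)} = -4 + 4 S + Q \left(-5 - 5 S\right)$ ($f{\left(Q,S \right)} = \left(\left(-5 - 5 S\right) Q + 4 S\right) - 4 = \left(Q \left(-5 - 5 S\right) + 4 S\right) - 4 = \left(4 S + Q \left(-5 - 5 S\right)\right) - 4 = -4 + 4 S + Q \left(-5 - 5 S\right)$)
$f{\left(-5,1 \right)} 17 + N{\left(7,-4 \right)} = \left(-4 + 4 \cdot 1 - - 25 \left(1 + 1\right)\right) 17 + 7 = \left(-4 + 4 - \left(-25\right) 2\right) 17 + 7 = \left(-4 + 4 + 50\right) 17 + 7 = 50 \cdot 17 + 7 = 850 + 7 = 857$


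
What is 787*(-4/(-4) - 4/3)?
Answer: -787/3 ≈ -262.33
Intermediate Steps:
787*(-4/(-4) - 4/3) = 787*(-4*(-¼) - 4*⅓) = 787*(1 - 4/3) = 787*(-⅓) = -787/3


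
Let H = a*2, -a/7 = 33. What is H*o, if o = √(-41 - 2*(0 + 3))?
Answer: -462*I*√47 ≈ -3167.3*I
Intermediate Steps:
a = -231 (a = -7*33 = -231)
o = I*√47 (o = √(-41 - 2*3) = √(-41 - 6) = √(-47) = I*√47 ≈ 6.8557*I)
H = -462 (H = -231*2 = -462)
H*o = -462*I*√47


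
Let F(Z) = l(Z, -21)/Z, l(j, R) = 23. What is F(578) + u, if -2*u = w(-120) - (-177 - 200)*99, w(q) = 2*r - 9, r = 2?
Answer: -10784879/578 ≈ -18659.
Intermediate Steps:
F(Z) = 23/Z
w(q) = -5 (w(q) = 2*2 - 9 = 4 - 9 = -5)
u = -18659 (u = -(-5 - (-177 - 200)*99)/2 = -(-5 - (-377)*99)/2 = -(-5 - 1*(-37323))/2 = -(-5 + 37323)/2 = -½*37318 = -18659)
F(578) + u = 23/578 - 18659 = -10784879/578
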